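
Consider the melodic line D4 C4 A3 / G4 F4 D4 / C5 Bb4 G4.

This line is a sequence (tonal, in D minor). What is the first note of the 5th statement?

Unit = 3 notes; the statements start on D4, G4, C5, moving up a 4th each time.
Continuing: F5 → Bb5. Statement 5 starts on Bb5.

Bb5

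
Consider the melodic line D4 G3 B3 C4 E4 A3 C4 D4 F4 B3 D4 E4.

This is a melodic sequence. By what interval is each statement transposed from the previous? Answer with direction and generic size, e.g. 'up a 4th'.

The 4-note cells begin on D4, E4, F4 — each up a 2nd from the last.
D4 to E4 is up a 2nd.

up a 2nd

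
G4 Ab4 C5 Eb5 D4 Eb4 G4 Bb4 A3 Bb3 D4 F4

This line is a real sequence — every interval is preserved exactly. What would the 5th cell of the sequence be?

B2 C3 E3 G3

Taking 4-note groups, the heads are G4, D4, A3: the pattern moves down a 4th.
Extending down a 4th: E3 → B2.
So cell 5 is B2 C3 E3 G3.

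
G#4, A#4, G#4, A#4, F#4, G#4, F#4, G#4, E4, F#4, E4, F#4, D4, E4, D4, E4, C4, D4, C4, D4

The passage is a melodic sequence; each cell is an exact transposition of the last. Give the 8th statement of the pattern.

With a 4-note motive the entries are G#4, F#4, E4, D4, C4, each down a 2nd from the previous.
Carrying on: Bb3 → Ab3 → Gb3.
So cell 8 is Gb3 Ab3 Gb3 Ab3.

Gb3 Ab3 Gb3 Ab3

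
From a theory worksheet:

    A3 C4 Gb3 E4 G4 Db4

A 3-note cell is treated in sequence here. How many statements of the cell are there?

2

6 notes in groups of 3 gives 6/3 = 2 statements.
Starts: A3, E4 — each up a 5th.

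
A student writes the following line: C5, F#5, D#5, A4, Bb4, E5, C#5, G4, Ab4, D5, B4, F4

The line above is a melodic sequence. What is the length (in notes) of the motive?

4

There are 12 notes; a 4-note unit gives 3 cells:
C5 F#5 D#5 A4 | Bb4 E5 C#5 G4 | Ab4 D5 B4 F4
Every group is a transposition down a 2nd of the one before; no shorter unit works.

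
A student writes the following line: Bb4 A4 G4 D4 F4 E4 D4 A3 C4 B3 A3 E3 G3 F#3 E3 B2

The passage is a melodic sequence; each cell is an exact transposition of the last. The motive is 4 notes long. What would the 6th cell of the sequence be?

A2 G#2 F#2 C#2

The 4-note cells begin on Bb4, F4, C4, G3 — each down a 4th from the last.
Extending down a 4th: D3 → A2.
Statement 6 starts on A2 and keeps the same exact contour: A2 G#2 F#2 C#2.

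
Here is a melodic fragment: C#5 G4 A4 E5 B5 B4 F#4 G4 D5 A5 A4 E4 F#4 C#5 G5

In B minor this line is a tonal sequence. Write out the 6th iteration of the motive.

With a 5-note motive the entries are C#5, B4, A4, each down a 2nd from the previous.
Continuing the starts: G4 → F#4 → E4.
So cell 6 is E4 B3 C#4 G4 D5.

E4 B3 C#4 G4 D5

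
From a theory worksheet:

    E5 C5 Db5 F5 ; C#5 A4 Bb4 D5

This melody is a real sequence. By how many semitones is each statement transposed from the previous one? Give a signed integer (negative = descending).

With a 4-note motive the entries are E5, C#5, each down a 3rd from the previous.
Counting half-steps from E5 to C#5: -3.

-3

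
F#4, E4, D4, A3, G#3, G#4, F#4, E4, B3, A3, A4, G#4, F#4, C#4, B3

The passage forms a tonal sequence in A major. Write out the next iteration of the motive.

B4 A4 G#4 D4 C#4

Unit = 5 notes; the statements start on F#4, G#4, A4, moving up a 2nd each time.
Statement 4 starts on B4 and keeps the same diatonic contour: B4 A4 G#4 D4 C#4.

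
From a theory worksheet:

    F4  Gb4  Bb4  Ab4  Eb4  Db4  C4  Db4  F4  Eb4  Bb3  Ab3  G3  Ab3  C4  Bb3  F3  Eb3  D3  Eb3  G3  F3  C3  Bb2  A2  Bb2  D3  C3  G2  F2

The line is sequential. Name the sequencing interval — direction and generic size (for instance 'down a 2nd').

Unit = 6 notes; the statements start on F4, C4, G3, D3, A2, moving down a 4th each time.
F4 to C4 is down a 4th.

down a 4th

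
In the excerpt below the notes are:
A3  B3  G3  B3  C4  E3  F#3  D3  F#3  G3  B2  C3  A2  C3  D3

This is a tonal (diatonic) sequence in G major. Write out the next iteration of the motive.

Taking 5-note groups, the heads are A3, E3, B2: the pattern moves down a 4th.
So cell 4 is F#2 G2 E2 G2 A2.

F#2 G2 E2 G2 A2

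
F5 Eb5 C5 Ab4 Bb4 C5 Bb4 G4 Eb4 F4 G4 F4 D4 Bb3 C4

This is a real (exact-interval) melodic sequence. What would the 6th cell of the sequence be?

The 5-note cells begin on F5, C5, G4 — each down a 4th from the last.
Extending down a 4th: D4 → A3 → E3.
From E3 the exact shape gives E3 D3 B2 G2 A2.

E3 D3 B2 G2 A2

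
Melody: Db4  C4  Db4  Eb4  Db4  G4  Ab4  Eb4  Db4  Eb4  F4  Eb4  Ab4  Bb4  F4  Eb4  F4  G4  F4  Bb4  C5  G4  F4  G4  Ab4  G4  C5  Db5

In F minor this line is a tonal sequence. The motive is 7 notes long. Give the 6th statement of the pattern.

Unit = 7 notes; the statements start on Db4, Eb4, F4, G4, moving up a 2nd each time.
Continuing the starts: Ab4 → Bb4.
So cell 6 is Bb4 Ab4 Bb4 C5 Bb4 Eb5 F5.

Bb4 Ab4 Bb4 C5 Bb4 Eb5 F5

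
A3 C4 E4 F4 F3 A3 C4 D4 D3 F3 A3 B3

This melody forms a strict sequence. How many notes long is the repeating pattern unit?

12 notes total. Splitting into 3 groups of 4:
A3 C4 E4 F4 | F3 A3 C4 D4 | D3 F3 A3 B3
Every group is a transposition down a 3rd of the one before; no shorter unit works.

4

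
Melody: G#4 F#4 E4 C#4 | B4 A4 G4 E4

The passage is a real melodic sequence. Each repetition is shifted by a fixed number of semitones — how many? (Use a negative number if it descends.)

3

Taking 4-note groups, the heads are G#4, B4: the pattern moves up a 3rd.
G#4 to B4 spans +3 semitones.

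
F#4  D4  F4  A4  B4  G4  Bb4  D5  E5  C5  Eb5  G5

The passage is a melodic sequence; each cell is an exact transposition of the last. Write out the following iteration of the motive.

A5 F5 Ab5 C6

Unit = 4 notes; the statements start on F#4, B4, E5, moving up a 4th each time.
Statement 4 starts on A5 and keeps the same exact contour: A5 F5 Ab5 C6.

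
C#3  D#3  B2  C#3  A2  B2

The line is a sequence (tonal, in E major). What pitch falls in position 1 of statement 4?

With 2-note cells, note 1 of each statement runs C#3, B2, A2.
Each moves down a 2nd; the next is G#2.

G#2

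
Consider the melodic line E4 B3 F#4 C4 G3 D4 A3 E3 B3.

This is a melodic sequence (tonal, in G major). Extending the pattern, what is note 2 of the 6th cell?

The unit is 3 notes. Position-2 pitches of the 3 shown cells: B3, G3, E3.
Carrying that down a 3rd forward: C3 → A2 → F#2.

F#2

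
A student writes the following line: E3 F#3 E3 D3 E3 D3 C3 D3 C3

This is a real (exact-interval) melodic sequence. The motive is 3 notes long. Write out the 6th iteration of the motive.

The 3-note cells begin on E3, D3, C3 — each down a 2nd from the last.
Carrying on: Bb2 → Ab2 → Gb2.
Statement 6 starts on Gb2 and keeps the same exact contour: Gb2 Ab2 Gb2.

Gb2 Ab2 Gb2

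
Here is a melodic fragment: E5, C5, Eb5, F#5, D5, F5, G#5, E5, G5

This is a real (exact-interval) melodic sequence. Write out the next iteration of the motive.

Taking 3-note groups, the heads are E5, F#5, G#5: the pattern moves up a 2nd.
Statement 4 starts on A#5 and keeps the same exact contour: A#5 F#5 A5.

A#5 F#5 A5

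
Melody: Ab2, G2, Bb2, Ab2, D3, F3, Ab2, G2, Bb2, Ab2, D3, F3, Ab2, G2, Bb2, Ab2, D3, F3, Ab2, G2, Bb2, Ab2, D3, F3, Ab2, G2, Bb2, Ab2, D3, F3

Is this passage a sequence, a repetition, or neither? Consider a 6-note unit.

Each 6-note cell is identical (Ab2 G2 Bb2 Ab2 D3 F3), restated at the same pitch.

repetition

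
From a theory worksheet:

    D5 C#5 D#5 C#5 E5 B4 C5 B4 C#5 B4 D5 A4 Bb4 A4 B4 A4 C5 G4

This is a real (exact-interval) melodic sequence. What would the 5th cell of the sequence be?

Gb4 F4 G4 F4 Ab4 Eb4

The 6-note cells begin on D5, C5, Bb4 — each down a 2nd from the last.
Carrying on: Ab4 → Gb4.
Statement 5 starts on Gb4 and keeps the same exact contour: Gb4 F4 G4 F4 Ab4 Eb4.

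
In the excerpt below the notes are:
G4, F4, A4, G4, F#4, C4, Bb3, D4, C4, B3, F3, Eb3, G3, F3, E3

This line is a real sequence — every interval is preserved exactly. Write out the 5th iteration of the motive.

Eb2 Db2 F2 Eb2 D2

Unit = 5 notes; the statements start on G4, C4, F3, moving down a 5th each time.
Carrying on: Bb2 → Eb2.
Statement 5 starts on Eb2 and keeps the same exact contour: Eb2 Db2 F2 Eb2 D2.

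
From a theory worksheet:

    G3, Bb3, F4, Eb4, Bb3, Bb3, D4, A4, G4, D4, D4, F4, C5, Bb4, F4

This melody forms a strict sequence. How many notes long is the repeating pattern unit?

5

There are 15 notes; a 5-note unit gives 3 cells:
G3 Bb3 F4 Eb4 Bb3 | Bb3 D4 A4 G4 D4 | D4 F4 C5 Bb4 F4
That's a consistent up a 3rd shift per cell, and no other grouping gives one.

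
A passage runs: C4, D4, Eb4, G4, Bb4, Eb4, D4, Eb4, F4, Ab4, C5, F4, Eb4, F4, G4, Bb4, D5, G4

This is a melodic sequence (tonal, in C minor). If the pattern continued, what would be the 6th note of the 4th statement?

Ab4

With 6-note cells, note 6 of each statement runs Eb4, F4, G4.
Each moves up a 2nd; the next is Ab4.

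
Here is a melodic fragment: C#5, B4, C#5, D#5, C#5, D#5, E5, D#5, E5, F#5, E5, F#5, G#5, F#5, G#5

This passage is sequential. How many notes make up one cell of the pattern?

15 notes total. Splitting into 5 groups of 3:
C#5 B4 C#5 | D#5 C#5 D#5 | E5 D#5 E5 | F#5 E5 F#5 | G#5 F#5 G#5
That's a consistent up a 2nd shift per cell, and no other grouping gives one.

3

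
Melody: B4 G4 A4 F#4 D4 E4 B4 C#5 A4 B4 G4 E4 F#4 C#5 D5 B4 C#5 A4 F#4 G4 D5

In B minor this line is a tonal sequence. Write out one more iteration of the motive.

E5 C#5 D5 B4 G4 A4 E5

The 7-note cells begin on B4, C#5, D5 — each up a 2nd from the last.
So cell 4 is E5 C#5 D5 B4 G4 A4 E5.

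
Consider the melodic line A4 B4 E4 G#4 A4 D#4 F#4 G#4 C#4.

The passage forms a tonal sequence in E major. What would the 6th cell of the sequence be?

C#4 D#4 G#3

Taking 3-note groups, the heads are A4, G#4, F#4: the pattern moves down a 2nd.
Continuing the starts: E4 → D#4 → C#4.
So cell 6 is C#4 D#4 G#3.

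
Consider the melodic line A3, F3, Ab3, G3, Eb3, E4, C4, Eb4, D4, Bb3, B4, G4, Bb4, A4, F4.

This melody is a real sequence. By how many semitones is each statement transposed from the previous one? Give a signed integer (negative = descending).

The 5-note cells begin on A3, E4, B4 — each up a 5th from the last.
A3 to E4 spans +7 semitones.

7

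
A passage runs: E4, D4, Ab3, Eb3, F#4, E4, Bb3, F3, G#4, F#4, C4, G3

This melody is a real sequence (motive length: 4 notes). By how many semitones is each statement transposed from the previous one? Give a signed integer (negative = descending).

Taking 4-note groups, the heads are E4, F#4, G#4: the pattern moves up a 2nd.
E4→F#4 is 66 − 64 = 2 semitones.

2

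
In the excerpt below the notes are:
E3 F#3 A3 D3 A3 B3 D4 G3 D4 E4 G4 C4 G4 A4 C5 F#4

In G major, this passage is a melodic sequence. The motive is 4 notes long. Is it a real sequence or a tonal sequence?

Every note is diatonic to G major.
Cell 1 has -7 semitones from note 3 to 4, but cell 4 has -6 — the interval quality changes while the contour stays the same, which is the hallmark of a tonal sequence.

tonal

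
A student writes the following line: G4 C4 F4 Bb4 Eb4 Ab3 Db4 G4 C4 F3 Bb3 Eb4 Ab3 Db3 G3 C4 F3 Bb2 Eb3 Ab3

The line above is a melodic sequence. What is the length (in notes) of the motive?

4

Try groups of 4 (5 cells in 20 notes):
G4 C4 F4 Bb4 | Eb4 Ab3 Db4 G4 | C4 F3 Bb3 Eb4 | Ab3 Db3 G3 C4 | F3 Bb2 Eb3 Ab3
Every group is a transposition down a 3rd of the one before; no shorter unit works.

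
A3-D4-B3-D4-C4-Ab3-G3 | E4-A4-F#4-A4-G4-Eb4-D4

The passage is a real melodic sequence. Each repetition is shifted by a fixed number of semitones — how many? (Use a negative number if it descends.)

7

With a 7-note motive the entries are A3, E4, each up a 5th from the previous.
A3 to E4 spans +7 semitones.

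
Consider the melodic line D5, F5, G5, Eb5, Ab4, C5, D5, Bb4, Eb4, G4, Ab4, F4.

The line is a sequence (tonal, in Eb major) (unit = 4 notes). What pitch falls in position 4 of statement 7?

Grouping in 4s, the 4th note of each cell is Eb5, Bb4, F4.
Extending down a 4th: C4 → G3 → D3 → Ab2.

Ab2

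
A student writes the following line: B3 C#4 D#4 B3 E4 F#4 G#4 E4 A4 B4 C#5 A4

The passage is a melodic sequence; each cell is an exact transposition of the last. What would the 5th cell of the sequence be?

With a 4-note motive the entries are B3, E4, A4, each up a 4th from the previous.
Extending up a 4th: D5 → G5.
From G5 the exact shape gives G5 A5 B5 G5.

G5 A5 B5 G5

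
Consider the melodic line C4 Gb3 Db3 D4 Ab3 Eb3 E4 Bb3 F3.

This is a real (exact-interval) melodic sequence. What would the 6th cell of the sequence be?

The 3-note cells begin on C4, D4, E4 — each up a 2nd from the last.
Continuing the starts: F#4 → G#4 → A#4.
From A#4 the exact shape gives A#4 E4 B3.

A#4 E4 B3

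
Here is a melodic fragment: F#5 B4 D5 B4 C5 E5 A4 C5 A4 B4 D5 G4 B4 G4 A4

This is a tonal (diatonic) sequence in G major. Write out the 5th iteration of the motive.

B4 E4 G4 E4 F#4

Unit = 5 notes; the statements start on F#5, E5, D5, moving down a 2nd each time.
Continuing the starts: C5 → B4.
Statement 5 starts on B4 and keeps the same diatonic contour: B4 E4 G4 E4 F#4.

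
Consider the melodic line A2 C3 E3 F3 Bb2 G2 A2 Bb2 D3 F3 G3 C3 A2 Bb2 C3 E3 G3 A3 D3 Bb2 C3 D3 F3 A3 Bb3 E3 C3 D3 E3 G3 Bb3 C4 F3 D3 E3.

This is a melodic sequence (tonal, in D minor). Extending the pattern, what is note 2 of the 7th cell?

Grouping in 7s, the 2nd note of each cell is C3, D3, E3, F3, G3.
Each moves up a 2nd. Continuing: A3 → Bb3.

Bb3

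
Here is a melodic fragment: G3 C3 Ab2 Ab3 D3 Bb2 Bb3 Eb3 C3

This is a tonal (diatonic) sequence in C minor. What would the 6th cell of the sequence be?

Eb4 Ab3 F3

With a 3-note motive the entries are G3, Ab3, Bb3, each up a 2nd from the previous.
Extending up a 2nd: C4 → D4 → Eb4.
So cell 6 is Eb4 Ab3 F3.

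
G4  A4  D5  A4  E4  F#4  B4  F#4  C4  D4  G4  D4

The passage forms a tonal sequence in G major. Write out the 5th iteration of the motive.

F#3 G3 C4 G3

Unit = 4 notes; the statements start on G4, E4, C4, moving down a 3rd each time.
Carrying on: A3 → F#3.
Statement 5 starts on F#3 and keeps the same diatonic contour: F#3 G3 C4 G3.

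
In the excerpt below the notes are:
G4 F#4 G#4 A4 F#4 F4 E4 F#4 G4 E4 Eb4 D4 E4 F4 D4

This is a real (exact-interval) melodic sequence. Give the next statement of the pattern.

Db4 C4 D4 Eb4 C4

The 5-note cells begin on G4, F4, Eb4 — each down a 2nd from the last.
From Db4 the exact shape gives Db4 C4 D4 Eb4 C4.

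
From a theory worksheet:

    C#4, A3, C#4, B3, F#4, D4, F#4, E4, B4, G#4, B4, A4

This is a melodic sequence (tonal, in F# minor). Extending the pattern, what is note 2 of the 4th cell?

The unit is 4 notes. Position-2 pitches of the 3 shown cells: A3, D4, G#4.
From G#4, up a 4th gives C#5.

C#5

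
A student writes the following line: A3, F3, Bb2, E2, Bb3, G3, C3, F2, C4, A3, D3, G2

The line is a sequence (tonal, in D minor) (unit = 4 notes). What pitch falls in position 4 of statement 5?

Bb2

Grouping in 4s, the 4th note of each cell is E2, F2, G2.
Extending up a 2nd: A2 → Bb2.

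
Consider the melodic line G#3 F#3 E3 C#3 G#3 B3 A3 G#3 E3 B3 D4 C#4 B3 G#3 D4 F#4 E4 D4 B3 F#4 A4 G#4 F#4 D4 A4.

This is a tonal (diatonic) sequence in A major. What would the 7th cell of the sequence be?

E5 D5 C#5 A4 E5

The 5-note cells begin on G#3, B3, D4, F#4, A4 — each up a 3rd from the last.
Extending up a 3rd: C#5 → E5.
Statement 7 starts on E5 and keeps the same diatonic contour: E5 D5 C#5 A4 E5.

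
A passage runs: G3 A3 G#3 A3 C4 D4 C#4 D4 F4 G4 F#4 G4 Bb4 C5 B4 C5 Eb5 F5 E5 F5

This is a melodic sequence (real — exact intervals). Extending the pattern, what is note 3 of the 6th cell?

With 4-note cells, note 3 of each statement runs G#3, C#4, F#4, B4, E5.
One more up a 4th gives A5.

A5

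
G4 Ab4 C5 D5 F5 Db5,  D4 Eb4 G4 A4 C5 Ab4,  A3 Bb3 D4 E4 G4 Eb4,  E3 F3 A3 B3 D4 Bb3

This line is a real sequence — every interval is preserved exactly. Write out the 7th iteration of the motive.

Unit = 6 notes; the statements start on G4, D4, A3, E3, moving down a 4th each time.
Extending down a 4th: B2 → F#2 → C#2.
So cell 7 is C#2 D2 F#2 G#2 B2 G2.

C#2 D2 F#2 G#2 B2 G2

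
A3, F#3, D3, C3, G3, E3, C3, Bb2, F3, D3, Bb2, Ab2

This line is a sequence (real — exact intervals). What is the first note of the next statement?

Eb3

Unit = 4 notes; the statements start on A3, G3, F3, moving down a 2nd each time.
One more step down a 2nd gives Eb3.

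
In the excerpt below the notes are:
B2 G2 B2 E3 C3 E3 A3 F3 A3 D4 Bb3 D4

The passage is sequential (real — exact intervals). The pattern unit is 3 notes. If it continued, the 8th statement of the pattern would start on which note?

Taking 3-note groups, the heads are B2, E3, A3, D4: the pattern moves up a 4th.
Extending the heads up a 4th: G4 → C5 → F5 → Bb5.

Bb5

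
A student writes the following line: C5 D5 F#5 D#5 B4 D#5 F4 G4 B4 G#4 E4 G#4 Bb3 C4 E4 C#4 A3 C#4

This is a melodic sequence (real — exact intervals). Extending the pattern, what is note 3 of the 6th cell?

Grouping in 6s, the 3rd note of each cell is F#5, B4, E4.
Extending down a 5th: A3 → D3 → G2.

G2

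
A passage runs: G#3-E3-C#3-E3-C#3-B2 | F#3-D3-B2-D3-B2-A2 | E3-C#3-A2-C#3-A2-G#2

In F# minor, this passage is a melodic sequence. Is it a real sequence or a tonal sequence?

Every note is diatonic to F# minor.
Cell 1 has -4 semitones from note 1 to 2, but cell 3 has -3 — the interval quality changes while the contour stays the same, which is the hallmark of a tonal sequence.

tonal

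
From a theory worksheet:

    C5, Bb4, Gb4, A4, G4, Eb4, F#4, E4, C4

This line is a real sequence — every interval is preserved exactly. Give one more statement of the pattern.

D#4 C#4 A3

The 3-note cells begin on C5, A4, F#4 — each down a 3rd from the last.
From D#4 the exact shape gives D#4 C#4 A3.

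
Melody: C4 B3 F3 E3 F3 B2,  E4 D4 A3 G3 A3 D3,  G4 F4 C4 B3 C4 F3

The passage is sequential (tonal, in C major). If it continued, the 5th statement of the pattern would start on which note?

D5

Unit = 6 notes; the statements start on C4, E4, G4, moving up a 3rd each time.
Extending the heads up a 3rd: B4 → D5.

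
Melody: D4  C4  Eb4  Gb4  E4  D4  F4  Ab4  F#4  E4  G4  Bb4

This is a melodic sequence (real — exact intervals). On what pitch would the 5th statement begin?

A#4

With a 4-note motive the entries are D4, E4, F#4, each up a 2nd from the previous.
Continuing: G#4 → A#4. Statement 5 starts on A#4.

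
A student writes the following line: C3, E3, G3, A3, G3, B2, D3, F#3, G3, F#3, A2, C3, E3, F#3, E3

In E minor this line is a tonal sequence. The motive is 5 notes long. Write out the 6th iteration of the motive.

E2 G2 B2 C3 B2

With a 5-note motive the entries are C3, B2, A2, each down a 2nd from the previous.
Continuing the starts: G2 → F#2 → E2.
From E2 the diatonic shape gives E2 G2 B2 C3 B2.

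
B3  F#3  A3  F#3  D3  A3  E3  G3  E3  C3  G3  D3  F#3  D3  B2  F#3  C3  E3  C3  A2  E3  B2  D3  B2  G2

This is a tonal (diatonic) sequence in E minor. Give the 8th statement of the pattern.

Taking 5-note groups, the heads are B3, A3, G3, F#3, E3: the pattern moves down a 2nd.
Carrying on: D3 → C3 → B2.
So cell 8 is B2 F#2 A2 F#2 D2.

B2 F#2 A2 F#2 D2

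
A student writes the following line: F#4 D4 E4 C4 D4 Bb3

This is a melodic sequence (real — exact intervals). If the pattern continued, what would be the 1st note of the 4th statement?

C4

The unit is 2 notes. Position-1 pitches of the 3 shown cells: F#4, E4, D4.
From D4, down a 2nd gives C4.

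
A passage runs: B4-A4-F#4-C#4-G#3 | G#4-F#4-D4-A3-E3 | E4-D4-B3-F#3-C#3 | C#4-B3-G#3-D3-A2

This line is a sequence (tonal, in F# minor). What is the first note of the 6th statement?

F#3

With a 5-note motive the entries are B4, G#4, E4, C#4, each down a 3rd from the previous.
Extending the heads down a 3rd: A3 → F#3.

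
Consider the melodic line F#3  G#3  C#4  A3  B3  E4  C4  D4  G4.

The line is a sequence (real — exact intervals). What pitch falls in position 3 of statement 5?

Grouping in 3s, the 3rd note of each cell is C#4, E4, G4.
Each moves up a 3rd. Continuing: Bb4 → Db5.

Db5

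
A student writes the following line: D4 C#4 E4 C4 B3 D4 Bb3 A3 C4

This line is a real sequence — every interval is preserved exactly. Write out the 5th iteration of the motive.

Taking 3-note groups, the heads are D4, C4, Bb3: the pattern moves down a 2nd.
Extending down a 2nd: Ab3 → Gb3.
From Gb3 the exact shape gives Gb3 F3 Ab3.

Gb3 F3 Ab3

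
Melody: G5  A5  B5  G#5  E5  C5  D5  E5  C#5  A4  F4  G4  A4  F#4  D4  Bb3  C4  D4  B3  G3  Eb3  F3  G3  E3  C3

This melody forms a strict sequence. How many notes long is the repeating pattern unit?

There are 25 notes; a 5-note unit gives 5 cells:
G5 A5 B5 G#5 E5 | C5 D5 E5 C#5 A4 | F4 G4 A4 F#4 D4 | Bb3 C4 D4 B3 G3 | Eb3 F3 G3 E3 C3
Each cell is the previous one down a 5th — so the unit is 5 notes.

5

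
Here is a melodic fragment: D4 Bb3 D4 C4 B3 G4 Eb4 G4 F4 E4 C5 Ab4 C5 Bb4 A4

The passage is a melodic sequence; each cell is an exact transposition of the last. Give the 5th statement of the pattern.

The 5-note cells begin on D4, G4, C5 — each up a 4th from the last.
Continuing the starts: F5 → Bb5.
From Bb5 the exact shape gives Bb5 Gb5 Bb5 Ab5 G5.

Bb5 Gb5 Bb5 Ab5 G5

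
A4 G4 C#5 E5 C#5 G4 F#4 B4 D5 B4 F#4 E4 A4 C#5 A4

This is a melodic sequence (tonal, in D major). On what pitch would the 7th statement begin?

B3

Taking 5-note groups, the heads are A4, G4, F#4: the pattern moves down a 2nd.
Continuing: E4 → D4 → C#4 → B3. Statement 7 starts on B3.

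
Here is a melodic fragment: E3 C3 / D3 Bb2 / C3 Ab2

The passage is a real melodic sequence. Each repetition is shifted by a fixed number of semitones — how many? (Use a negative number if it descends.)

Taking 2-note groups, the heads are E3, D3, C3: the pattern moves down a 2nd.
Counting half-steps from E3 to D3: -2.

-2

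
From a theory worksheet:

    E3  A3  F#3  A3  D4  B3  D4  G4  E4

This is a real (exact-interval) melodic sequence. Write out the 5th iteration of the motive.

With a 3-note motive the entries are E3, A3, D4, each up a 4th from the previous.
Continuing the starts: G4 → C5.
Statement 5 starts on C5 and keeps the same exact contour: C5 F5 D5.

C5 F5 D5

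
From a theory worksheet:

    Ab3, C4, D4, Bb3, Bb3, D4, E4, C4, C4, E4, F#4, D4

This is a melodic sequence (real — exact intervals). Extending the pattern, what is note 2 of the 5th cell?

With 4-note cells, note 2 of each statement runs C4, D4, E4.
Carrying that up a 2nd forward: F#4 → G#4.

G#4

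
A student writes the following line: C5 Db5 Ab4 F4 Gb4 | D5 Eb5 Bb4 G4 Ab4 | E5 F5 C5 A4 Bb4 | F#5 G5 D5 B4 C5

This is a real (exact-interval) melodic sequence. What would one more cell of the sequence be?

G#5 A5 E5 C#5 D5

The 5-note cells begin on C5, D5, E5, F#5 — each up a 2nd from the last.
So cell 5 is G#5 A5 E5 C#5 D5.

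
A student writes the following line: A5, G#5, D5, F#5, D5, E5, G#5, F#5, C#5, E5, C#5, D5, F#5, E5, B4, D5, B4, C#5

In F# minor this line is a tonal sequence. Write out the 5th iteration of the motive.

With a 6-note motive the entries are A5, G#5, F#5, each down a 2nd from the previous.
Continuing the starts: E5 → D5.
Statement 5 starts on D5 and keeps the same diatonic contour: D5 C#5 G#4 B4 G#4 A4.

D5 C#5 G#4 B4 G#4 A4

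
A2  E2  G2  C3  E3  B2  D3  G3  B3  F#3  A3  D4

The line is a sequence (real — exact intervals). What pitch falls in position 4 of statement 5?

E5

The unit is 4 notes. Position-4 pitches of the 3 shown cells: C3, G3, D4.
Each moves up a 5th. Continuing: A4 → E5.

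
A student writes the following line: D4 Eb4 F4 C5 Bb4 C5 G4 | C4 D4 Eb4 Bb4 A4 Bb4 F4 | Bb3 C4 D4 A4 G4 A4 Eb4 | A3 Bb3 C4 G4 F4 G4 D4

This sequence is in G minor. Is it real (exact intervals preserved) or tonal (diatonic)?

tonal

Every note is diatonic to G minor.
Cell 1 has +1 semitones from note 1 to 2, but cell 2 has +2 — the interval quality changes while the contour stays the same, which is the hallmark of a tonal sequence.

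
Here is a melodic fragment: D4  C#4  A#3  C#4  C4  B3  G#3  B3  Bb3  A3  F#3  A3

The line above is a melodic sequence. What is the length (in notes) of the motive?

Try groups of 4 (3 cells in 12 notes):
D4 C#4 A#3 C#4 | C4 B3 G#3 B3 | Bb3 A3 F#3 A3
Every group is a transposition down a 2nd of the one before; no shorter unit works.

4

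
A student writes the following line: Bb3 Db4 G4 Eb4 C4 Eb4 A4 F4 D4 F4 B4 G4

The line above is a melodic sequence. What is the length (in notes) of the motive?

4

12 notes total. Splitting into 3 groups of 4:
Bb3 Db4 G4 Eb4 | C4 Eb4 A4 F4 | D4 F4 B4 G4
That's a consistent up a 2nd shift per cell, and no other grouping gives one.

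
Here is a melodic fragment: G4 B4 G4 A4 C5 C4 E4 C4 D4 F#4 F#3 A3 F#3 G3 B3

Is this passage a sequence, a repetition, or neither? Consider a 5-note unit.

sequence

Each 5-note cell is the previous one transposed down a 5th.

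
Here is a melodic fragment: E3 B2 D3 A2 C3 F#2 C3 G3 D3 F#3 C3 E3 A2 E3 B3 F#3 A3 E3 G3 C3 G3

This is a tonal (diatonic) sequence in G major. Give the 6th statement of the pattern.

A4 E4 G4 D4 F#4 B3 F#4

Taking 7-note groups, the heads are E3, G3, B3: the pattern moves up a 3rd.
Carrying on: D4 → F#4 → A4.
Statement 6 starts on A4 and keeps the same diatonic contour: A4 E4 G4 D4 F#4 B3 F#4.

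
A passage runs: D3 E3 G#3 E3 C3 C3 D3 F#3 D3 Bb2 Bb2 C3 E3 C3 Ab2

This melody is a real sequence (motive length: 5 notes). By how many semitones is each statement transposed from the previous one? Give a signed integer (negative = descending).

Unit = 5 notes; the statements start on D3, C3, Bb2, moving down a 2nd each time.
D3→C3 is 48 − 50 = -2 semitones.

-2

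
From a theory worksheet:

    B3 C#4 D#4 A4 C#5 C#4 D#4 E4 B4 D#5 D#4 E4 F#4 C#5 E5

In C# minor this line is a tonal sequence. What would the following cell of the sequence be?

Taking 5-note groups, the heads are B3, C#4, D#4: the pattern moves up a 2nd.
So cell 4 is E4 F#4 G#4 D#5 F#5.

E4 F#4 G#4 D#5 F#5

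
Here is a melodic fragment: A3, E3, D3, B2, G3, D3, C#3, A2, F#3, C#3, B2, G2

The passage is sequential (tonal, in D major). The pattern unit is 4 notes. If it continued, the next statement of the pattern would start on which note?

E3

The 4-note cells begin on A3, G3, F#3 — each down a 2nd from the last.
One more step down a 2nd gives E3.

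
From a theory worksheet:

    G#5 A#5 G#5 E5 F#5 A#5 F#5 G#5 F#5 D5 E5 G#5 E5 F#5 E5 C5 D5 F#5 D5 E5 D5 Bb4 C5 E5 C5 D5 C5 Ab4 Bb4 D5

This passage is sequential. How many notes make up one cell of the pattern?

6

There are 30 notes; a 6-note unit gives 5 cells:
G#5 A#5 G#5 E5 F#5 A#5 | F#5 G#5 F#5 D5 E5 G#5 | E5 F#5 E5 C5 D5 F#5 | D5 E5 D5 Bb4 C5 E5 | C5 D5 C5 Ab4 Bb4 D5
Every group is a transposition down a 2nd of the one before; no shorter unit works.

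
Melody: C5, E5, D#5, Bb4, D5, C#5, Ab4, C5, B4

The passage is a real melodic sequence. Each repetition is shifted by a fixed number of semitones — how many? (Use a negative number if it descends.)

-2

Unit = 3 notes; the statements start on C5, Bb4, Ab4, moving down a 2nd each time.
C5 to Bb4 spans -2 semitones.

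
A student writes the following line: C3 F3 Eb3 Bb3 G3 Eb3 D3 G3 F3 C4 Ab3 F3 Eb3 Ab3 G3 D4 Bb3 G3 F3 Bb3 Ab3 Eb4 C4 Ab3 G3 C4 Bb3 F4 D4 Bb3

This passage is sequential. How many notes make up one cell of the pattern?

6

There are 30 notes; a 6-note unit gives 5 cells:
C3 F3 Eb3 Bb3 G3 Eb3 | D3 G3 F3 C4 Ab3 F3 | Eb3 Ab3 G3 D4 Bb3 G3 | F3 Bb3 Ab3 Eb4 C4 Ab3 | G3 C4 Bb3 F4 D4 Bb3
Each cell is the previous one up a 2nd — so the unit is 6 notes.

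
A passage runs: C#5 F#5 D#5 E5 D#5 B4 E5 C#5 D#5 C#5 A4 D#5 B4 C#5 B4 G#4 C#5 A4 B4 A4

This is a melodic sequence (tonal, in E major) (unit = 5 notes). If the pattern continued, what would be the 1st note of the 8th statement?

The unit is 5 notes. Position-1 pitches of the 4 shown cells: C#5, B4, A4, G#4.
Carrying that down a 2nd forward: F#4 → E4 → D#4 → C#4.

C#4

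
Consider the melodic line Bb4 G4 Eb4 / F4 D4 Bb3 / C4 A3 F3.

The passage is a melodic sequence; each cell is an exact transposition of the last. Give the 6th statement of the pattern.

A2 F#2 D2

Taking 3-note groups, the heads are Bb4, F4, C4: the pattern moves down a 4th.
Continuing the starts: G3 → D3 → A2.
Statement 6 starts on A2 and keeps the same exact contour: A2 F#2 D2.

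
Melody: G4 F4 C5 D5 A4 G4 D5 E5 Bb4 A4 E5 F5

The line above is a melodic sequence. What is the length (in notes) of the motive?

4

Try groups of 4 (3 cells in 12 notes):
G4 F4 C5 D5 | A4 G4 D5 E5 | Bb4 A4 E5 F5
Every group is a transposition up a 2nd of the one before; no shorter unit works.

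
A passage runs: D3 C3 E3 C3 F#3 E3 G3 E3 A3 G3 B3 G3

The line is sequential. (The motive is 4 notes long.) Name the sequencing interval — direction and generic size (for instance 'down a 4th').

With a 4-note motive the entries are D3, F#3, A3, each up a 3rd from the previous.
D3 to F#3 is up a 3rd.

up a 3rd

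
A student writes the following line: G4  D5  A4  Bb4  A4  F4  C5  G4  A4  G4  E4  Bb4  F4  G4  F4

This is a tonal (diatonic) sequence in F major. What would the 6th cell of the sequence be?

Unit = 5 notes; the statements start on G4, F4, E4, moving down a 2nd each time.
Extending down a 2nd: D4 → C4 → Bb3.
From Bb3 the diatonic shape gives Bb3 F4 C4 D4 C4.

Bb3 F4 C4 D4 C4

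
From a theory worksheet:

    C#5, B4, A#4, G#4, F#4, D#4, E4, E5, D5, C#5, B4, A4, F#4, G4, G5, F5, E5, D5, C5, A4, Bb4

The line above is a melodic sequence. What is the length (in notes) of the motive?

There are 21 notes; a 7-note unit gives 3 cells:
C#5 B4 A#4 G#4 F#4 D#4 E4 | E5 D5 C#5 B4 A4 F#4 G4 | G5 F5 E5 D5 C5 A4 Bb4
Every group is a transposition up a 3rd of the one before; no shorter unit works.

7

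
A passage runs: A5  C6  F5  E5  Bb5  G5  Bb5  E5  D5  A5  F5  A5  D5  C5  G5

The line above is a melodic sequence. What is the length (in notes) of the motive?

5

There are 15 notes; a 5-note unit gives 3 cells:
A5 C6 F5 E5 Bb5 | G5 Bb5 E5 D5 A5 | F5 A5 D5 C5 G5
Each cell is the previous one down a 2nd — so the unit is 5 notes.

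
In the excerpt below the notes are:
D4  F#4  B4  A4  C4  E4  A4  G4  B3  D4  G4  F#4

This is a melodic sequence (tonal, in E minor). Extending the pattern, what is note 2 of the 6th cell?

A3

With 4-note cells, note 2 of each statement runs F#4, E4, D4.
Each moves down a 2nd. Continuing: C4 → B3 → A3.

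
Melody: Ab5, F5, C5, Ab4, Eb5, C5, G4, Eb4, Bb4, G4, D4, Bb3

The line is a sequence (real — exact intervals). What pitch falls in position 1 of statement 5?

Grouping in 4s, the 1st note of each cell is Ab5, Eb5, Bb4.
Carrying that down a 4th forward: F4 → C4.

C4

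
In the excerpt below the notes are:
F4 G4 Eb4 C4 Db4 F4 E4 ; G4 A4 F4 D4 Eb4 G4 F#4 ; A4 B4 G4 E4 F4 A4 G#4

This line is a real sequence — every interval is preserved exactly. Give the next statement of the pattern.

Unit = 7 notes; the statements start on F4, G4, A4, moving up a 2nd each time.
So cell 4 is B4 C#5 A4 F#4 G4 B4 A#4.

B4 C#5 A4 F#4 G4 B4 A#4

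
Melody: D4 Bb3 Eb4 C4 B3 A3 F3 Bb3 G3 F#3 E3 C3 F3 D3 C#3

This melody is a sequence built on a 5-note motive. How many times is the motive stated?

15 notes in groups of 5 gives 15/5 = 3 statements.
Starts: D4, A3, E3 — each down a 4th.

3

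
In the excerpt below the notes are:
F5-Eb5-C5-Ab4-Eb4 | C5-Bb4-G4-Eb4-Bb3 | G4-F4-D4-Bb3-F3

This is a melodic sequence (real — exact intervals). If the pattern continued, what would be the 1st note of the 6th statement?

With 5-note cells, note 1 of each statement runs F5, C5, G4.
Extending down a 4th: D4 → A3 → E3.

E3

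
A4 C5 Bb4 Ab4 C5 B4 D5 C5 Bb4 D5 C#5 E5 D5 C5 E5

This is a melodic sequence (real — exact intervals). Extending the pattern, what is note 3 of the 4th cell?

With 5-note cells, note 3 of each statement runs Bb4, C5, D5.
One more up a 2nd gives E5.

E5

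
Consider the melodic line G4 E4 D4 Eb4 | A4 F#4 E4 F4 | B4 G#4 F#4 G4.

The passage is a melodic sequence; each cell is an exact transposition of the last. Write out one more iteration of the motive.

C#5 A#4 G#4 A4

Unit = 4 notes; the statements start on G4, A4, B4, moving up a 2nd each time.
So cell 4 is C#5 A#4 G#4 A4.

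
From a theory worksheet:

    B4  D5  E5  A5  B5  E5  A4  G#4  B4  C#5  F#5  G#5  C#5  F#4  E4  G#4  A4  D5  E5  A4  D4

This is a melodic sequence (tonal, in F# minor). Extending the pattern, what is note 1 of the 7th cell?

With 7-note cells, note 1 of each statement runs B4, G#4, E4.
Extending down a 3rd: C#4 → A3 → F#3 → D3.

D3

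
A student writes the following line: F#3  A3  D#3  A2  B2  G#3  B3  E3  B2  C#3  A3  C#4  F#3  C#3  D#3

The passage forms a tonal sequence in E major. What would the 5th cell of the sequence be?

C#4 E4 A3 E3 F#3

Unit = 5 notes; the statements start on F#3, G#3, A3, moving up a 2nd each time.
Carrying on: B3 → C#4.
So cell 5 is C#4 E4 A3 E3 F#3.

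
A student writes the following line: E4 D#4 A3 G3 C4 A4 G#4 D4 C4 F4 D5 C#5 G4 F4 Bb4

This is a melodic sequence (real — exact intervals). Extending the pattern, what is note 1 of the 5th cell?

C6

The unit is 5 notes. Position-1 pitches of the 3 shown cells: E4, A4, D5.
Each moves up a 4th. Continuing: G5 → C6.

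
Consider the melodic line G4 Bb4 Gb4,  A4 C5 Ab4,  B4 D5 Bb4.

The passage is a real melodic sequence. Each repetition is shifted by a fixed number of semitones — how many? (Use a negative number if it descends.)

The 3-note cells begin on G4, A4, B4 — each up a 2nd from the last.
G4 to A4 spans +2 semitones.

2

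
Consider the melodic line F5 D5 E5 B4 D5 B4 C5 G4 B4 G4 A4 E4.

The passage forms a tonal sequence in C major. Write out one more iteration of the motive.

Unit = 4 notes; the statements start on F5, D5, B4, moving down a 3rd each time.
Statement 4 starts on G4 and keeps the same diatonic contour: G4 E4 F4 C4.

G4 E4 F4 C4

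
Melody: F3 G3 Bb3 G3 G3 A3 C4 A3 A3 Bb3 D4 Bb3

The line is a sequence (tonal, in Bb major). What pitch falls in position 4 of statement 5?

The unit is 4 notes. Position-4 pitches of the 3 shown cells: G3, A3, Bb3.
Each moves up a 2nd. Continuing: C4 → D4.

D4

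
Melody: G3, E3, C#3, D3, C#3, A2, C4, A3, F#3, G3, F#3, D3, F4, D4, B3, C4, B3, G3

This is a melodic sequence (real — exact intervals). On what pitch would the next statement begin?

Taking 6-note groups, the heads are G3, C4, F4: the pattern moves up a 4th.
One more step up a 4th gives Bb4.

Bb4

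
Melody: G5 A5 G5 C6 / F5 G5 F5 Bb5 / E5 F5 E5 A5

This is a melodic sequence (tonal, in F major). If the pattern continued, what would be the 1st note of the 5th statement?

C5

With 4-note cells, note 1 of each statement runs G5, F5, E5.
Carrying that down a 2nd forward: D5 → C5.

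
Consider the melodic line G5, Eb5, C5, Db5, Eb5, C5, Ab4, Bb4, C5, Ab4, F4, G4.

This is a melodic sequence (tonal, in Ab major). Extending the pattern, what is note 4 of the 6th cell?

The unit is 4 notes. Position-4 pitches of the 3 shown cells: Db5, Bb4, G4.
Extending down a 3rd: Eb4 → C4 → Ab3.

Ab3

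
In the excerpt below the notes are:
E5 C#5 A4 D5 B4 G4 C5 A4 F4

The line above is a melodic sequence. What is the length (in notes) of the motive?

9 notes total. Splitting into 3 groups of 3:
E5 C#5 A4 | D5 B4 G4 | C5 A4 F4
Every group is a transposition down a 2nd of the one before; no shorter unit works.

3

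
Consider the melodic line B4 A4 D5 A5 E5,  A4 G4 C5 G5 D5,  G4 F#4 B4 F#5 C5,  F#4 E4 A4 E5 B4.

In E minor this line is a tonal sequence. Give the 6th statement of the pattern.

With a 5-note motive the entries are B4, A4, G4, F#4, each down a 2nd from the previous.
Extending down a 2nd: E4 → D4.
So cell 6 is D4 C4 F#4 C5 G4.

D4 C4 F#4 C5 G4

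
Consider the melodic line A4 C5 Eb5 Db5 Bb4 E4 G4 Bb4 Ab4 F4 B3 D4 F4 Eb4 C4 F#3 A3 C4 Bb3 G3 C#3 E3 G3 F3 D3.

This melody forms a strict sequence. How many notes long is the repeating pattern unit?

5

25 notes total. Splitting into 5 groups of 5:
A4 C5 Eb5 Db5 Bb4 | E4 G4 Bb4 Ab4 F4 | B3 D4 F4 Eb4 C4 | F#3 A3 C4 Bb3 G3 | C#3 E3 G3 F3 D3
Each cell is the previous one down a 4th — so the unit is 5 notes.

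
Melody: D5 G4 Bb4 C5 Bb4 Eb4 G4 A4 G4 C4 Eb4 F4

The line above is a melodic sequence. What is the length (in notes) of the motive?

4

Try groups of 4 (3 cells in 12 notes):
D5 G4 Bb4 C5 | Bb4 Eb4 G4 A4 | G4 C4 Eb4 F4
Each cell is the previous one down a 3rd — so the unit is 4 notes.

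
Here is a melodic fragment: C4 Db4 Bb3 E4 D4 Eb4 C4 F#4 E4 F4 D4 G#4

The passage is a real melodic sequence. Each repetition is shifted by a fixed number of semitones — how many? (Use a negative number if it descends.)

The 4-note cells begin on C4, D4, E4 — each up a 2nd from the last.
C4→D4 is 62 − 60 = 2 semitones.

2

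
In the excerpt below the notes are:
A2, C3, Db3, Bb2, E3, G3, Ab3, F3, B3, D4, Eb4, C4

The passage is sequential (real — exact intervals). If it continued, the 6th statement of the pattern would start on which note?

With a 4-note motive the entries are A2, E3, B3, each up a 5th from the previous.
Continuing: F#4 → C#5 → G#5. Statement 6 starts on G#5.

G#5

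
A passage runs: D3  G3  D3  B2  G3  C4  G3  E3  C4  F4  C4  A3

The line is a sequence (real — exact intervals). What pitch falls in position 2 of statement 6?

Ab5

The unit is 4 notes. Position-2 pitches of the 3 shown cells: G3, C4, F4.
Extending up a 4th: Bb4 → Eb5 → Ab5.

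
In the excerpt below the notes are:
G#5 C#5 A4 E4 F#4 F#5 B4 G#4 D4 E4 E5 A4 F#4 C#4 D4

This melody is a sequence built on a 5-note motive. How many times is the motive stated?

3

15 notes in groups of 5 gives 15/5 = 3 statements.
Starts: G#5, F#5, E5 — each down a 2nd.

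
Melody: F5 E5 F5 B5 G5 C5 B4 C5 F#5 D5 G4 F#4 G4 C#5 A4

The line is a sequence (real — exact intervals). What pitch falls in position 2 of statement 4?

C#4

With 5-note cells, note 2 of each statement runs E5, B4, F#4.
One more down a 4th gives C#4.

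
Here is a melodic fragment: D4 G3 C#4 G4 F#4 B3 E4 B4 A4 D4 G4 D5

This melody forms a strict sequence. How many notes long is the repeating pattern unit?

12 notes total. Splitting into 3 groups of 4:
D4 G3 C#4 G4 | F#4 B3 E4 B4 | A4 D4 G4 D5
Every group is a transposition up a 3rd of the one before; no shorter unit works.

4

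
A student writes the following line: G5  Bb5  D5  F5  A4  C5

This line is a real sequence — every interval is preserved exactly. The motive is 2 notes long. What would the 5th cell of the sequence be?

Taking 2-note groups, the heads are G5, D5, A4: the pattern moves down a 4th.
Carrying on: E4 → B3.
So cell 5 is B3 D4.

B3 D4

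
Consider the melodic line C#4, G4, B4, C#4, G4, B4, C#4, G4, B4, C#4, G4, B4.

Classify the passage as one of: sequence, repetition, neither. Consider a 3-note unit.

Each 3-note cell is identical (C#4 G4 B4), restated at the same pitch.

repetition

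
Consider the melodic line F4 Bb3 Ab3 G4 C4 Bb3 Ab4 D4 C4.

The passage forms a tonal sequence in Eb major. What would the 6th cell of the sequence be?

D5 G4 F4

The 3-note cells begin on F4, G4, Ab4 — each up a 2nd from the last.
Carrying on: Bb4 → C5 → D5.
So cell 6 is D5 G4 F4.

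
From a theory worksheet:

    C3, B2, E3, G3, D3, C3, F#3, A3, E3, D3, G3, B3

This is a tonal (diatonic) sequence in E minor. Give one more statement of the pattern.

F#3 E3 A3 C4

Taking 4-note groups, the heads are C3, D3, E3: the pattern moves up a 2nd.
So cell 4 is F#3 E3 A3 C4.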